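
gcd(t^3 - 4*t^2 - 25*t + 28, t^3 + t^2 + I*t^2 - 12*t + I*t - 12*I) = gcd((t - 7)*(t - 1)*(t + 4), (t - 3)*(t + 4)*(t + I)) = t + 4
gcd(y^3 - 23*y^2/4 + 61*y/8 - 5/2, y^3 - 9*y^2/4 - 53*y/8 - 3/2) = y - 4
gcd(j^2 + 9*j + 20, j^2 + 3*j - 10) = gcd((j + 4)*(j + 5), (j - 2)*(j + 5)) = j + 5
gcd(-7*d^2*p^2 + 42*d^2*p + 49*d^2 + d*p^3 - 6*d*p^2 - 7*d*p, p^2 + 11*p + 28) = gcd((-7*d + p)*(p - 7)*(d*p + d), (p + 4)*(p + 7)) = 1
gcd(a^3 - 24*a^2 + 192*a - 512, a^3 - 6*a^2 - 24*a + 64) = a - 8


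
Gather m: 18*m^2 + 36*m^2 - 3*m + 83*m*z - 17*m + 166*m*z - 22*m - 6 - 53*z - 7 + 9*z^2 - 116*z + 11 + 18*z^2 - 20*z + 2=54*m^2 + m*(249*z - 42) + 27*z^2 - 189*z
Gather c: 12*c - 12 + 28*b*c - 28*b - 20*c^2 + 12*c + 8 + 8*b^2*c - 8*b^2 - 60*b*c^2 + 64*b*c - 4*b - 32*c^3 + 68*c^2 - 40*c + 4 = -8*b^2 - 32*b - 32*c^3 + c^2*(48 - 60*b) + c*(8*b^2 + 92*b - 16)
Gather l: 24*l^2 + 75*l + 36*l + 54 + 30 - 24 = 24*l^2 + 111*l + 60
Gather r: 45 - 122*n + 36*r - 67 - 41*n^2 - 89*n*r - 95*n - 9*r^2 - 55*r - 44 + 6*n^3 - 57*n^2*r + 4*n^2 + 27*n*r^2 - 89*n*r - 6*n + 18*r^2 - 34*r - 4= 6*n^3 - 37*n^2 - 223*n + r^2*(27*n + 9) + r*(-57*n^2 - 178*n - 53) - 70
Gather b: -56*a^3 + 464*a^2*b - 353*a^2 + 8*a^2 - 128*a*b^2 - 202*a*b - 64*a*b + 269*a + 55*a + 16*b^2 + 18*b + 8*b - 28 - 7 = -56*a^3 - 345*a^2 + 324*a + b^2*(16 - 128*a) + b*(464*a^2 - 266*a + 26) - 35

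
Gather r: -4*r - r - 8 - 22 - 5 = -5*r - 35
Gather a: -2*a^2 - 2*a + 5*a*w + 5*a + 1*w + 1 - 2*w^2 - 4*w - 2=-2*a^2 + a*(5*w + 3) - 2*w^2 - 3*w - 1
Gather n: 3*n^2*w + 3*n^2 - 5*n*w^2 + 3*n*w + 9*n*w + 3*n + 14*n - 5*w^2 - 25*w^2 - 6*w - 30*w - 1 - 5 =n^2*(3*w + 3) + n*(-5*w^2 + 12*w + 17) - 30*w^2 - 36*w - 6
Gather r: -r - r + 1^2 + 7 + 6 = 14 - 2*r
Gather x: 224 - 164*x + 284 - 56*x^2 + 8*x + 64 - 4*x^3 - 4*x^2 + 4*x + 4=-4*x^3 - 60*x^2 - 152*x + 576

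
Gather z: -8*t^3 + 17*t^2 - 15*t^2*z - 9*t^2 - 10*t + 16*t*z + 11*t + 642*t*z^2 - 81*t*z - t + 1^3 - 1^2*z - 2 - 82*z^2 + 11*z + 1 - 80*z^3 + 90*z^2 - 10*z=-8*t^3 + 8*t^2 - 80*z^3 + z^2*(642*t + 8) + z*(-15*t^2 - 65*t)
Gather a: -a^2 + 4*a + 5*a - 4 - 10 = -a^2 + 9*a - 14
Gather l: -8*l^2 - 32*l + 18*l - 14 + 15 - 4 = -8*l^2 - 14*l - 3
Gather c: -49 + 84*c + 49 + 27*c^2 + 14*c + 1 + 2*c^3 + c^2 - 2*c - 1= 2*c^3 + 28*c^2 + 96*c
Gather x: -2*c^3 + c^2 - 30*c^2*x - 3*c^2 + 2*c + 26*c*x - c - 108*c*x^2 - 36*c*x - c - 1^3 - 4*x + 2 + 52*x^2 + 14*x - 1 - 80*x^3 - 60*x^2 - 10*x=-2*c^3 - 2*c^2 - 80*x^3 + x^2*(-108*c - 8) + x*(-30*c^2 - 10*c)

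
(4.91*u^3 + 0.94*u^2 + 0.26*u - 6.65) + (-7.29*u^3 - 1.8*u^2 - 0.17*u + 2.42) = -2.38*u^3 - 0.86*u^2 + 0.09*u - 4.23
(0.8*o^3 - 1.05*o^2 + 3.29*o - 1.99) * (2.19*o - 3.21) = 1.752*o^4 - 4.8675*o^3 + 10.5756*o^2 - 14.919*o + 6.3879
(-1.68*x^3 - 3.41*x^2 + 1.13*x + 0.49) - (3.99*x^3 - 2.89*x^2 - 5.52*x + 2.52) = -5.67*x^3 - 0.52*x^2 + 6.65*x - 2.03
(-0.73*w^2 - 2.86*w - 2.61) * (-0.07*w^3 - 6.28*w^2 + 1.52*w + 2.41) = 0.0511*w^5 + 4.7846*w^4 + 17.0339*w^3 + 10.2843*w^2 - 10.8598*w - 6.2901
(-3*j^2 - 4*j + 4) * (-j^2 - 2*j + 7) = 3*j^4 + 10*j^3 - 17*j^2 - 36*j + 28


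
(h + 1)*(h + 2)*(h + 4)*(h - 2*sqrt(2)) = h^4 - 2*sqrt(2)*h^3 + 7*h^3 - 14*sqrt(2)*h^2 + 14*h^2 - 28*sqrt(2)*h + 8*h - 16*sqrt(2)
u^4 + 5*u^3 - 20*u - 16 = (u - 2)*(u + 1)*(u + 2)*(u + 4)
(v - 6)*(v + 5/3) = v^2 - 13*v/3 - 10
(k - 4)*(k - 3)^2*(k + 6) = k^4 - 4*k^3 - 27*k^2 + 162*k - 216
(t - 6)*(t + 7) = t^2 + t - 42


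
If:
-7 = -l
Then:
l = 7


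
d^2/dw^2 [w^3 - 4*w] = 6*w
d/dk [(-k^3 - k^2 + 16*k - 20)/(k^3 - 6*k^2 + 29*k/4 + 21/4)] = 8*(14*k^4 - 93*k^3 + 266*k^2 - 501*k + 458)/(16*k^6 - 192*k^5 + 808*k^4 - 1224*k^3 - 167*k^2 + 1218*k + 441)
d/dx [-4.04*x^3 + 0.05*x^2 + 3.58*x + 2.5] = -12.12*x^2 + 0.1*x + 3.58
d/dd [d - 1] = 1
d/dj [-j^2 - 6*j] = -2*j - 6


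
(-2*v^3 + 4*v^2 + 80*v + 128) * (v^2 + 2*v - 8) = -2*v^5 + 104*v^3 + 256*v^2 - 384*v - 1024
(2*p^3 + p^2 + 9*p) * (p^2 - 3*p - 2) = 2*p^5 - 5*p^4 + 2*p^3 - 29*p^2 - 18*p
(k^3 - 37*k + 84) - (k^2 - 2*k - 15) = k^3 - k^2 - 35*k + 99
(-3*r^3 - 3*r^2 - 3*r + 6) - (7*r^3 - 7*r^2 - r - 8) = -10*r^3 + 4*r^2 - 2*r + 14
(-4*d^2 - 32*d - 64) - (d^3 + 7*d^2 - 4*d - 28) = -d^3 - 11*d^2 - 28*d - 36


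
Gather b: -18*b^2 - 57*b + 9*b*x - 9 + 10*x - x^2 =-18*b^2 + b*(9*x - 57) - x^2 + 10*x - 9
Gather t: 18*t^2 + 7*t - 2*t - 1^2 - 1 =18*t^2 + 5*t - 2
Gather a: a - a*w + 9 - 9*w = a*(1 - w) - 9*w + 9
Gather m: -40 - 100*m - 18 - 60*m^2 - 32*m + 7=-60*m^2 - 132*m - 51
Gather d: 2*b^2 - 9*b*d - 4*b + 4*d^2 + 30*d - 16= 2*b^2 - 4*b + 4*d^2 + d*(30 - 9*b) - 16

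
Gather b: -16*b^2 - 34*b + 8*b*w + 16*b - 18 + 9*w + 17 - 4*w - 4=-16*b^2 + b*(8*w - 18) + 5*w - 5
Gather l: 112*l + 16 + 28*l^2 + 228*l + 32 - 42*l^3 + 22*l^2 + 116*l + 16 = -42*l^3 + 50*l^2 + 456*l + 64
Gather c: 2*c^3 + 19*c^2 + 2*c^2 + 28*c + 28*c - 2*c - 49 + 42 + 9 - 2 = 2*c^3 + 21*c^2 + 54*c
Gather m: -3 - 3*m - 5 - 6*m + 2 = -9*m - 6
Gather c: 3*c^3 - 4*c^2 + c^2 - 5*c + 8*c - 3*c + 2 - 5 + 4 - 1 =3*c^3 - 3*c^2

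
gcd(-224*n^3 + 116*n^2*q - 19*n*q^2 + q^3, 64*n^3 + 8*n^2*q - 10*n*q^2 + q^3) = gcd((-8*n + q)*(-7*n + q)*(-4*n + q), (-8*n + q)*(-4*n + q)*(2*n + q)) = 32*n^2 - 12*n*q + q^2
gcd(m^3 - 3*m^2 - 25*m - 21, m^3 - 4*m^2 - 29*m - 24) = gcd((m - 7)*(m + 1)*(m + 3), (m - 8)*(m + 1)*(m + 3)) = m^2 + 4*m + 3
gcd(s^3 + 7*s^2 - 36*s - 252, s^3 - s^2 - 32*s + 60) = s + 6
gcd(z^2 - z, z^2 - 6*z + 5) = z - 1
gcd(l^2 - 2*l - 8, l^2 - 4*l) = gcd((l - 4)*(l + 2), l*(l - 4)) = l - 4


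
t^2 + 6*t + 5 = (t + 1)*(t + 5)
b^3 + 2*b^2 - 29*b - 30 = (b - 5)*(b + 1)*(b + 6)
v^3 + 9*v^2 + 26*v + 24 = (v + 2)*(v + 3)*(v + 4)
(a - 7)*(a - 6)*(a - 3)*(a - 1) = a^4 - 17*a^3 + 97*a^2 - 207*a + 126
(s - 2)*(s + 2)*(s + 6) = s^3 + 6*s^2 - 4*s - 24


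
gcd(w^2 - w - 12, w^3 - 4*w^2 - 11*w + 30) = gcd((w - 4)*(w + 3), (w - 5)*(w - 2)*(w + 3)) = w + 3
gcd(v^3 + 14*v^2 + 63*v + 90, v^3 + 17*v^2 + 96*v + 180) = v^2 + 11*v + 30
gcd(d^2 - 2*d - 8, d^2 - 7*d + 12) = d - 4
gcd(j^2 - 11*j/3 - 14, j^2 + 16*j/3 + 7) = j + 7/3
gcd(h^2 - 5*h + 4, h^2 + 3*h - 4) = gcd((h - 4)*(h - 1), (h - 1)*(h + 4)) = h - 1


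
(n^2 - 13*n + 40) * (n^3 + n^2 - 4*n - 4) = n^5 - 12*n^4 + 23*n^3 + 88*n^2 - 108*n - 160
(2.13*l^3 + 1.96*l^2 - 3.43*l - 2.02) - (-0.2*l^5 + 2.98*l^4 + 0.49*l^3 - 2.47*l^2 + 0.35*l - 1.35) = 0.2*l^5 - 2.98*l^4 + 1.64*l^3 + 4.43*l^2 - 3.78*l - 0.67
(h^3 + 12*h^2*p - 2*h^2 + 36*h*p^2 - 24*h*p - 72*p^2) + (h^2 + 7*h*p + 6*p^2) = h^3 + 12*h^2*p - h^2 + 36*h*p^2 - 17*h*p - 66*p^2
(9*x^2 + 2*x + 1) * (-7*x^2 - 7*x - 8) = -63*x^4 - 77*x^3 - 93*x^2 - 23*x - 8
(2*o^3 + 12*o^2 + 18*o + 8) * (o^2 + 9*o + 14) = 2*o^5 + 30*o^4 + 154*o^3 + 338*o^2 + 324*o + 112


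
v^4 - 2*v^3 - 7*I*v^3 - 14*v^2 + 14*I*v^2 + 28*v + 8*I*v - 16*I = (v - 2)*(v - 4*I)*(v - 2*I)*(v - I)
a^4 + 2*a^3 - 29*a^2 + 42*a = a*(a - 3)*(a - 2)*(a + 7)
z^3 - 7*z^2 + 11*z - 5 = (z - 5)*(z - 1)^2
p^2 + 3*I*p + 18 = (p - 3*I)*(p + 6*I)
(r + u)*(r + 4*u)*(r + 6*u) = r^3 + 11*r^2*u + 34*r*u^2 + 24*u^3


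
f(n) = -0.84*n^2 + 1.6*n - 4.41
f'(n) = 1.6 - 1.68*n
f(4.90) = -16.74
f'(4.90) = -6.63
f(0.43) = -3.88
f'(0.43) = 0.88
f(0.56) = -3.78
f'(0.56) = 0.66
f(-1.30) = -7.91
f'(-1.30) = 3.78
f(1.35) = -3.78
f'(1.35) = -0.67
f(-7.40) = -62.25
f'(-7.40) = 14.03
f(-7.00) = -56.77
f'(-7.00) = 13.36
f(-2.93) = -16.31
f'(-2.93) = 6.52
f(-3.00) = -16.77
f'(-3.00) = 6.64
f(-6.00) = -44.25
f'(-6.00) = 11.68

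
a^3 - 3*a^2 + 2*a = a*(a - 2)*(a - 1)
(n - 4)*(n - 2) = n^2 - 6*n + 8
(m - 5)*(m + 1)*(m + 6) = m^3 + 2*m^2 - 29*m - 30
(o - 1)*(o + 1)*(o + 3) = o^3 + 3*o^2 - o - 3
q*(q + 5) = q^2 + 5*q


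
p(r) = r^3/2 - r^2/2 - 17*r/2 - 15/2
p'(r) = 3*r^2/2 - r - 17/2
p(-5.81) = -73.05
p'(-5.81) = 47.94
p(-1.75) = 3.16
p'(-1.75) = -2.16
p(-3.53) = -5.72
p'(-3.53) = 13.72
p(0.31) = -10.17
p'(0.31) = -8.67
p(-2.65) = 2.21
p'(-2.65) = 4.68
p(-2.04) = 3.51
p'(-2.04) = -0.22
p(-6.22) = -94.30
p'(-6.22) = 55.75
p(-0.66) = -2.25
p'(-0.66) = -7.19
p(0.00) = -7.50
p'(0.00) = -8.50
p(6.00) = 31.50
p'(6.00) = 39.50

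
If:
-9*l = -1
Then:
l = 1/9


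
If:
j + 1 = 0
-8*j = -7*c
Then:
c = -8/7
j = -1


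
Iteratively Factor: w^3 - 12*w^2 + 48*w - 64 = (w - 4)*(w^2 - 8*w + 16) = (w - 4)^2*(w - 4)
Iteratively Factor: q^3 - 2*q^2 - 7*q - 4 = (q - 4)*(q^2 + 2*q + 1) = (q - 4)*(q + 1)*(q + 1)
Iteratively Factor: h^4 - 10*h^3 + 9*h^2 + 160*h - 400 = (h - 5)*(h^3 - 5*h^2 - 16*h + 80) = (h - 5)*(h - 4)*(h^2 - h - 20) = (h - 5)^2*(h - 4)*(h + 4)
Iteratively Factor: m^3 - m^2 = (m - 1)*(m^2) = m*(m - 1)*(m)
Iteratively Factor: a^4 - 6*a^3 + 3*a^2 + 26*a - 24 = (a - 4)*(a^3 - 2*a^2 - 5*a + 6) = (a - 4)*(a + 2)*(a^2 - 4*a + 3) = (a - 4)*(a - 1)*(a + 2)*(a - 3)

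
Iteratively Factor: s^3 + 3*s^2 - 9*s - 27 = (s + 3)*(s^2 - 9) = (s - 3)*(s + 3)*(s + 3)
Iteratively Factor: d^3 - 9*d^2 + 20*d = (d - 5)*(d^2 - 4*d) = d*(d - 5)*(d - 4)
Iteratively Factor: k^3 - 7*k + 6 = (k - 2)*(k^2 + 2*k - 3) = (k - 2)*(k + 3)*(k - 1)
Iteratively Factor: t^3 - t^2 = (t - 1)*(t^2) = t*(t - 1)*(t)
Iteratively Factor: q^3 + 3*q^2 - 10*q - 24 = (q + 4)*(q^2 - q - 6) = (q - 3)*(q + 4)*(q + 2)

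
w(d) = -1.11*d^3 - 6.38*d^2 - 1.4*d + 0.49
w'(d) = -3.33*d^2 - 12.76*d - 1.4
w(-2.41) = -17.65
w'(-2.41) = 10.01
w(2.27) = -48.55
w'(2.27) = -47.52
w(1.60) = -22.63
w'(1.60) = -30.34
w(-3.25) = -24.24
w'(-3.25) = 4.90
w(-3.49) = -25.15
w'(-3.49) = 2.57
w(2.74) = -74.08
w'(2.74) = -61.36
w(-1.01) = -3.46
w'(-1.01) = 8.09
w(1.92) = -33.57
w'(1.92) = -38.17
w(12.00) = -2853.11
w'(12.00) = -634.04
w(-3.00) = -22.76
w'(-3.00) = 6.91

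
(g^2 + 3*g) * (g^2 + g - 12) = g^4 + 4*g^3 - 9*g^2 - 36*g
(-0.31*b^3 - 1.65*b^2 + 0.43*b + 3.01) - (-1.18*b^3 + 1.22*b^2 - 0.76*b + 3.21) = 0.87*b^3 - 2.87*b^2 + 1.19*b - 0.2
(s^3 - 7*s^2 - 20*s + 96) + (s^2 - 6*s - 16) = s^3 - 6*s^2 - 26*s + 80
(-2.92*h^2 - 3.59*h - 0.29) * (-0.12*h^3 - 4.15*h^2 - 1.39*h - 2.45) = 0.3504*h^5 + 12.5488*h^4 + 18.9921*h^3 + 13.3476*h^2 + 9.1986*h + 0.7105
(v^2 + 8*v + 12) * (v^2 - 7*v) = v^4 + v^3 - 44*v^2 - 84*v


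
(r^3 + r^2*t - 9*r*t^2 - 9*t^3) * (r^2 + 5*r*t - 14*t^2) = r^5 + 6*r^4*t - 18*r^3*t^2 - 68*r^2*t^3 + 81*r*t^4 + 126*t^5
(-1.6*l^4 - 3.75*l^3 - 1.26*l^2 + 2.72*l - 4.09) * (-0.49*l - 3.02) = 0.784*l^5 + 6.6695*l^4 + 11.9424*l^3 + 2.4724*l^2 - 6.2103*l + 12.3518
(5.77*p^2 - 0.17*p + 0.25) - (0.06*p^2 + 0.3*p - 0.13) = 5.71*p^2 - 0.47*p + 0.38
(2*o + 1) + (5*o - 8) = 7*o - 7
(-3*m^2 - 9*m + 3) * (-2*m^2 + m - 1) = 6*m^4 + 15*m^3 - 12*m^2 + 12*m - 3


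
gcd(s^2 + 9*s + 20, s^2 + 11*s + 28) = s + 4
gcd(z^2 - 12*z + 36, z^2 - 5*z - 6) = z - 6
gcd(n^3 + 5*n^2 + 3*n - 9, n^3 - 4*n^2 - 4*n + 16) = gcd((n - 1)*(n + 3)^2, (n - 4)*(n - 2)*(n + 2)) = 1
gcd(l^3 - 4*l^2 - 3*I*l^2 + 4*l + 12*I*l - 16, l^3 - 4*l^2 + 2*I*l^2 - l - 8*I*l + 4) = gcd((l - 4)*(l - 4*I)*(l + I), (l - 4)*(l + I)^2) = l^2 + l*(-4 + I) - 4*I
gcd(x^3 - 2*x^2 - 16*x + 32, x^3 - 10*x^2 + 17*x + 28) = x - 4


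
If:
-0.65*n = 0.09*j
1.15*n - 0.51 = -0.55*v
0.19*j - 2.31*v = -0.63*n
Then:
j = -3.78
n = 0.52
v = -0.17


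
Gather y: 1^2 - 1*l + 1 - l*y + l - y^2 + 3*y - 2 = -y^2 + y*(3 - l)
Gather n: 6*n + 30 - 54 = 6*n - 24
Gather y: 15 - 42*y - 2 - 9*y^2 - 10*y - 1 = -9*y^2 - 52*y + 12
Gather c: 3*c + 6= 3*c + 6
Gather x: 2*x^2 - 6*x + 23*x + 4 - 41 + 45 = 2*x^2 + 17*x + 8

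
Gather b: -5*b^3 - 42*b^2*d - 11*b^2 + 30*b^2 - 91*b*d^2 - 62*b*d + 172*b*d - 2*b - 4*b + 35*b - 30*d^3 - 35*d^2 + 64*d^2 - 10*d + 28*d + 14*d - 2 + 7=-5*b^3 + b^2*(19 - 42*d) + b*(-91*d^2 + 110*d + 29) - 30*d^3 + 29*d^2 + 32*d + 5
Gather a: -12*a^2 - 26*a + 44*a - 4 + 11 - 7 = -12*a^2 + 18*a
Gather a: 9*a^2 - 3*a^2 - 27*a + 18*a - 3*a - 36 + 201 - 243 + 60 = 6*a^2 - 12*a - 18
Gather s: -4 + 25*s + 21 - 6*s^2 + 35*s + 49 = -6*s^2 + 60*s + 66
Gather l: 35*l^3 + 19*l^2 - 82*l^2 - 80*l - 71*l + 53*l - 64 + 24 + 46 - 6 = 35*l^3 - 63*l^2 - 98*l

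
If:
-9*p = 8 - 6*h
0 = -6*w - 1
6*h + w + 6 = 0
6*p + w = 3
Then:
No Solution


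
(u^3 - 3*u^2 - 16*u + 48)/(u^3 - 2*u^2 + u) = (u^3 - 3*u^2 - 16*u + 48)/(u*(u^2 - 2*u + 1))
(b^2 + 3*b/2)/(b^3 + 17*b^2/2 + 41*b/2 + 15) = b/(b^2 + 7*b + 10)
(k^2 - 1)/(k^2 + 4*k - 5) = (k + 1)/(k + 5)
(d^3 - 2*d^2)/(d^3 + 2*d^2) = (d - 2)/(d + 2)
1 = 1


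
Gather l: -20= -20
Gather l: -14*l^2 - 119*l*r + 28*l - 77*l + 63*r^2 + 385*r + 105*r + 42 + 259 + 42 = -14*l^2 + l*(-119*r - 49) + 63*r^2 + 490*r + 343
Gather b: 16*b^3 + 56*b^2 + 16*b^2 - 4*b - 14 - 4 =16*b^3 + 72*b^2 - 4*b - 18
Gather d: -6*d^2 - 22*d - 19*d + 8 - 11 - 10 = -6*d^2 - 41*d - 13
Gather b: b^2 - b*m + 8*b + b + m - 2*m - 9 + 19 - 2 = b^2 + b*(9 - m) - m + 8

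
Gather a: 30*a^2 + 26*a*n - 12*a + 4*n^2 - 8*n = 30*a^2 + a*(26*n - 12) + 4*n^2 - 8*n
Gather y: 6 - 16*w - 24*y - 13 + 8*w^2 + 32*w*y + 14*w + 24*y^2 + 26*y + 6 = 8*w^2 - 2*w + 24*y^2 + y*(32*w + 2) - 1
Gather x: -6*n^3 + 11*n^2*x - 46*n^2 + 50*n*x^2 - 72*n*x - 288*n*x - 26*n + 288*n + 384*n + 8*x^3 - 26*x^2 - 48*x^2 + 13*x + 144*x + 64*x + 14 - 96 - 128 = -6*n^3 - 46*n^2 + 646*n + 8*x^3 + x^2*(50*n - 74) + x*(11*n^2 - 360*n + 221) - 210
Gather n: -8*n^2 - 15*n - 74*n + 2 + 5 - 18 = -8*n^2 - 89*n - 11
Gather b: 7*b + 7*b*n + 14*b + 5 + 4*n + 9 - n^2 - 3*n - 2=b*(7*n + 21) - n^2 + n + 12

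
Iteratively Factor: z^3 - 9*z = (z)*(z^2 - 9) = z*(z + 3)*(z - 3)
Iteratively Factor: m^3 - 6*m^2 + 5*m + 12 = (m + 1)*(m^2 - 7*m + 12) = (m - 3)*(m + 1)*(m - 4)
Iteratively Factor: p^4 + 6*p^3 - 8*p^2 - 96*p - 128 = (p - 4)*(p^3 + 10*p^2 + 32*p + 32) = (p - 4)*(p + 4)*(p^2 + 6*p + 8) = (p - 4)*(p + 4)^2*(p + 2)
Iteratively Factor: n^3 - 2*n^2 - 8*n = (n)*(n^2 - 2*n - 8) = n*(n + 2)*(n - 4)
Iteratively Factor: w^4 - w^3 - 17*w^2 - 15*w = (w)*(w^3 - w^2 - 17*w - 15) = w*(w - 5)*(w^2 + 4*w + 3) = w*(w - 5)*(w + 1)*(w + 3)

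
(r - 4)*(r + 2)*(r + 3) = r^3 + r^2 - 14*r - 24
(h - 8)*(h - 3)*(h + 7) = h^3 - 4*h^2 - 53*h + 168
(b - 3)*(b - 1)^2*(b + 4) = b^4 - b^3 - 13*b^2 + 25*b - 12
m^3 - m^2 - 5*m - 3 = (m - 3)*(m + 1)^2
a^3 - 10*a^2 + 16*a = a*(a - 8)*(a - 2)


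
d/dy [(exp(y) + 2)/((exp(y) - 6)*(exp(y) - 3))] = (-exp(2*y) - 4*exp(y) + 36)*exp(y)/(exp(4*y) - 18*exp(3*y) + 117*exp(2*y) - 324*exp(y) + 324)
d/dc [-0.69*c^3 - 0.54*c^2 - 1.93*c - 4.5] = -2.07*c^2 - 1.08*c - 1.93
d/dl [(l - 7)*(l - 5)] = 2*l - 12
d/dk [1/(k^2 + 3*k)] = (-2*k - 3)/(k^2*(k + 3)^2)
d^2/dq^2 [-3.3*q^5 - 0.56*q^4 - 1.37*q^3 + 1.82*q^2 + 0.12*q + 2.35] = -66.0*q^3 - 6.72*q^2 - 8.22*q + 3.64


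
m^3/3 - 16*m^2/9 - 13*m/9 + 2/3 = (m/3 + 1/3)*(m - 6)*(m - 1/3)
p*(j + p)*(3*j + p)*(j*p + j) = 3*j^3*p^2 + 3*j^3*p + 4*j^2*p^3 + 4*j^2*p^2 + j*p^4 + j*p^3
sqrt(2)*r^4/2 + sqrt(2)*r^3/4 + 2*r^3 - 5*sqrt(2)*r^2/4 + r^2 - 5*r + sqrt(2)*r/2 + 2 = (r - 1)*(r - 1/2)*(r + 2*sqrt(2))*(sqrt(2)*r/2 + sqrt(2))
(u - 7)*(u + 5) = u^2 - 2*u - 35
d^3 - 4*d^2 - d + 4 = (d - 4)*(d - 1)*(d + 1)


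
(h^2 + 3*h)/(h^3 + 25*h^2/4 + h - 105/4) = 4*h/(4*h^2 + 13*h - 35)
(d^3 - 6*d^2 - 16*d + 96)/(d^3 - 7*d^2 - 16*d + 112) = (d - 6)/(d - 7)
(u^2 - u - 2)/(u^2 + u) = (u - 2)/u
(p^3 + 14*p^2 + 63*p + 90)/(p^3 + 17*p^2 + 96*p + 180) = (p + 3)/(p + 6)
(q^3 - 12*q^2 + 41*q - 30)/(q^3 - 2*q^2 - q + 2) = (q^2 - 11*q + 30)/(q^2 - q - 2)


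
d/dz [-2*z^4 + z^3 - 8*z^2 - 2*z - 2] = -8*z^3 + 3*z^2 - 16*z - 2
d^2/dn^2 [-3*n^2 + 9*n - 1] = -6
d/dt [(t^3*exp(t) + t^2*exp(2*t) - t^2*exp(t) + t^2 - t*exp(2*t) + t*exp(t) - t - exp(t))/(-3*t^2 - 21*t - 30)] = ((2*t + 7)*(t^3*exp(t) + t^2*exp(2*t) - t^2*exp(t) + t^2 - t*exp(2*t) + t*exp(t) - t - exp(t)) + (t^2 + 7*t + 10)*(-t^3*exp(t) - 2*t^2*exp(2*t) - 2*t^2*exp(t) + t*exp(t) - 2*t + exp(2*t) + 1))/(3*(t^2 + 7*t + 10)^2)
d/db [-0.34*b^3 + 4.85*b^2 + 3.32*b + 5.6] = -1.02*b^2 + 9.7*b + 3.32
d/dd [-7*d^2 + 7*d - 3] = 7 - 14*d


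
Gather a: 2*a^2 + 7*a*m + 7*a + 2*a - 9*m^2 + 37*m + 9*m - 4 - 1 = 2*a^2 + a*(7*m + 9) - 9*m^2 + 46*m - 5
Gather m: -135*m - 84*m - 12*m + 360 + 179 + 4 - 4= 539 - 231*m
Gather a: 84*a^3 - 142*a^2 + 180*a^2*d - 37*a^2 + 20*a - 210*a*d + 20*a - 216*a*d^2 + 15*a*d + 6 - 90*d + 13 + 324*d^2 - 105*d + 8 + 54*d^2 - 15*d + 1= 84*a^3 + a^2*(180*d - 179) + a*(-216*d^2 - 195*d + 40) + 378*d^2 - 210*d + 28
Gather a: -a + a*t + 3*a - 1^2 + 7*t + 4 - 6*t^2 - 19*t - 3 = a*(t + 2) - 6*t^2 - 12*t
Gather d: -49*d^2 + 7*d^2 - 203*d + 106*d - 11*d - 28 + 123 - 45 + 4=-42*d^2 - 108*d + 54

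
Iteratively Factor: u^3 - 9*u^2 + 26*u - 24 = (u - 2)*(u^2 - 7*u + 12) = (u - 3)*(u - 2)*(u - 4)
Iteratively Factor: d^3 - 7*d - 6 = (d + 1)*(d^2 - d - 6) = (d + 1)*(d + 2)*(d - 3)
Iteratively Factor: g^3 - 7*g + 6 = (g - 2)*(g^2 + 2*g - 3) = (g - 2)*(g - 1)*(g + 3)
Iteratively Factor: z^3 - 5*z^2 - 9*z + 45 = (z - 3)*(z^2 - 2*z - 15) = (z - 3)*(z + 3)*(z - 5)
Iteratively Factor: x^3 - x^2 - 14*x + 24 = (x - 2)*(x^2 + x - 12) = (x - 2)*(x + 4)*(x - 3)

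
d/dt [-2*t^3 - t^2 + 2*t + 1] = -6*t^2 - 2*t + 2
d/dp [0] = 0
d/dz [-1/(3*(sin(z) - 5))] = cos(z)/(3*(sin(z) - 5)^2)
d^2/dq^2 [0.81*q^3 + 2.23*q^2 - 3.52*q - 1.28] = 4.86*q + 4.46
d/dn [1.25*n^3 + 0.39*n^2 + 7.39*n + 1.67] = 3.75*n^2 + 0.78*n + 7.39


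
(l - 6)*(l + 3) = l^2 - 3*l - 18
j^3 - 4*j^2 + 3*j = j*(j - 3)*(j - 1)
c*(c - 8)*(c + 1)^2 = c^4 - 6*c^3 - 15*c^2 - 8*c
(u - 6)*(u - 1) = u^2 - 7*u + 6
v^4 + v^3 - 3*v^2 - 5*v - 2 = (v - 2)*(v + 1)^3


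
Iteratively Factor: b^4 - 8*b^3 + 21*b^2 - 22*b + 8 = (b - 4)*(b^3 - 4*b^2 + 5*b - 2) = (b - 4)*(b - 1)*(b^2 - 3*b + 2) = (b - 4)*(b - 1)^2*(b - 2)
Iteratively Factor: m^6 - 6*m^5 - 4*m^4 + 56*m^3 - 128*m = (m + 2)*(m^5 - 8*m^4 + 12*m^3 + 32*m^2 - 64*m) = (m - 2)*(m + 2)*(m^4 - 6*m^3 + 32*m) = m*(m - 2)*(m + 2)*(m^3 - 6*m^2 + 32) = m*(m - 4)*(m - 2)*(m + 2)*(m^2 - 2*m - 8) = m*(m - 4)^2*(m - 2)*(m + 2)*(m + 2)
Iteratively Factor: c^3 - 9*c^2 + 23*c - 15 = (c - 5)*(c^2 - 4*c + 3) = (c - 5)*(c - 3)*(c - 1)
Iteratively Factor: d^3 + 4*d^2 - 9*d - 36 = (d + 3)*(d^2 + d - 12) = (d + 3)*(d + 4)*(d - 3)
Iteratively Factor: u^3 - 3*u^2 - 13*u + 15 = (u - 1)*(u^2 - 2*u - 15) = (u - 5)*(u - 1)*(u + 3)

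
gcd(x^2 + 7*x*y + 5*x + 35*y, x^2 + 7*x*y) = x + 7*y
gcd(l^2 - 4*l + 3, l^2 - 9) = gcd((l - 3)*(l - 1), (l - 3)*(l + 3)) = l - 3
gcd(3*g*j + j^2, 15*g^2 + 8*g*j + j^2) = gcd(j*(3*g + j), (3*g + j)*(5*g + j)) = 3*g + j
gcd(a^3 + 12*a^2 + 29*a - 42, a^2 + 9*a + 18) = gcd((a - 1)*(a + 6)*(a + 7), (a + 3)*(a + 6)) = a + 6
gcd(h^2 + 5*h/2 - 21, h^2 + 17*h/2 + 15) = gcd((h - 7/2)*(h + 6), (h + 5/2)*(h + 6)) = h + 6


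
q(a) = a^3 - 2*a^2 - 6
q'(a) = 3*a^2 - 4*a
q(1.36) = -7.18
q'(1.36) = 0.11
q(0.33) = -6.18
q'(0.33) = -0.99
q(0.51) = -6.39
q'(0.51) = -1.26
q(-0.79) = -7.74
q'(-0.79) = 5.03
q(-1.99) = -21.80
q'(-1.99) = 19.84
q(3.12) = 4.90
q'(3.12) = 16.72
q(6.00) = 138.00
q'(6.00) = 84.00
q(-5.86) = -275.91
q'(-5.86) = 126.46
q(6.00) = 138.00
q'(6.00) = 84.00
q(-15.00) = -3831.00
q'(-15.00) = 735.00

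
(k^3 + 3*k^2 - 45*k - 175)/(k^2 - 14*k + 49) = (k^2 + 10*k + 25)/(k - 7)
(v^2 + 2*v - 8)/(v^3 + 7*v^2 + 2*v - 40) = 1/(v + 5)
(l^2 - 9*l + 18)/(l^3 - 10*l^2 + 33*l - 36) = (l - 6)/(l^2 - 7*l + 12)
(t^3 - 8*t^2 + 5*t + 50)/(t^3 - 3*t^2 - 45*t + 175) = (t + 2)/(t + 7)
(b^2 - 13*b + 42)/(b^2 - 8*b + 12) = (b - 7)/(b - 2)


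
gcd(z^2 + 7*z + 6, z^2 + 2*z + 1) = z + 1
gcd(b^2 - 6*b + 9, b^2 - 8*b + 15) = b - 3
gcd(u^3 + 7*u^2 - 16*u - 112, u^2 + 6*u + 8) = u + 4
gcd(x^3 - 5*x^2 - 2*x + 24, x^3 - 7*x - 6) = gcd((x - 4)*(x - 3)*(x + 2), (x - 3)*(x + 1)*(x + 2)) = x^2 - x - 6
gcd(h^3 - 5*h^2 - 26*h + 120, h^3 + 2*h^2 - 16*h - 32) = h - 4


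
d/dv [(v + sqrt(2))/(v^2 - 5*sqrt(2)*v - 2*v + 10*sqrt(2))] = (v^2 - 5*sqrt(2)*v - 2*v + (v + sqrt(2))*(-2*v + 2 + 5*sqrt(2)) + 10*sqrt(2))/(v^2 - 5*sqrt(2)*v - 2*v + 10*sqrt(2))^2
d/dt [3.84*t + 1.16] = 3.84000000000000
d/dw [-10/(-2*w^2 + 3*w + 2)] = 10*(3 - 4*w)/(-2*w^2 + 3*w + 2)^2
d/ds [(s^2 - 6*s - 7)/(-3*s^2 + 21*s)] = 1/(3*s^2)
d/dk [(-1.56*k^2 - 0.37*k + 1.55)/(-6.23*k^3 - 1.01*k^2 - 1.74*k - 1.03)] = (-9.7188*k^4 - 4.6102*k^3 + 31.3102*k^2 + 6.3446*k + 3.0781)/(38.8129*k^6 + 12.5846*k^5 + 22.7005*k^4 + 16.3486*k^3 + 5.1082*k^2 + 3.5844*k + 1.0609)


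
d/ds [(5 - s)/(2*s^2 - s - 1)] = (-2*s^2 + s + (s - 5)*(4*s - 1) + 1)/(-2*s^2 + s + 1)^2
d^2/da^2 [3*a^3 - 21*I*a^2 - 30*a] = 18*a - 42*I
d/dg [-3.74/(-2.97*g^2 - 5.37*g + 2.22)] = (-22.2156*g - 20.0838)/(2.97*g^2 + 5.37*g - 2.22)^2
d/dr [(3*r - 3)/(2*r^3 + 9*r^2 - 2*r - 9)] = 3*(-4*r - 11)/(4*r^4 + 44*r^3 + 157*r^2 + 198*r + 81)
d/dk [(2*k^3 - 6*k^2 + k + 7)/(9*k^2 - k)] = (18*k^4 - 4*k^3 - 3*k^2 - 126*k + 7)/(k^2*(81*k^2 - 18*k + 1))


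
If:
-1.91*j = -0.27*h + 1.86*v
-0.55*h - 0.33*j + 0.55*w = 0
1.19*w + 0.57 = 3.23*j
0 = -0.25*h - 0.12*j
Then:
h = -0.09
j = 0.18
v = -0.20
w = 0.02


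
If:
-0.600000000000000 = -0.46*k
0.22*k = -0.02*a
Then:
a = -14.35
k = 1.30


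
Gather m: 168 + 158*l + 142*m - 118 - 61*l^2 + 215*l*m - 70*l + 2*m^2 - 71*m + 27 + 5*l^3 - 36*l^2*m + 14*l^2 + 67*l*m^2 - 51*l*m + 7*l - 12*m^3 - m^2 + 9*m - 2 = 5*l^3 - 47*l^2 + 95*l - 12*m^3 + m^2*(67*l + 1) + m*(-36*l^2 + 164*l + 80) + 75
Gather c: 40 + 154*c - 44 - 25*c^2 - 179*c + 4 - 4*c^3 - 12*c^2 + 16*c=-4*c^3 - 37*c^2 - 9*c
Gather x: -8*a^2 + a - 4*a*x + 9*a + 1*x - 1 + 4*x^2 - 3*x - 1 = -8*a^2 + 10*a + 4*x^2 + x*(-4*a - 2) - 2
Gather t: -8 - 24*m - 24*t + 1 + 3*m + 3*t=-21*m - 21*t - 7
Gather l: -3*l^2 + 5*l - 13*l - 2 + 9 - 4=-3*l^2 - 8*l + 3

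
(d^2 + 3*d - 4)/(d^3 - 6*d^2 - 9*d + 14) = (d + 4)/(d^2 - 5*d - 14)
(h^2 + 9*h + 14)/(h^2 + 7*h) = (h + 2)/h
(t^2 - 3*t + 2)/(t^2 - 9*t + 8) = (t - 2)/(t - 8)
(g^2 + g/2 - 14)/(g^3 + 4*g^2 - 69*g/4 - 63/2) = 2*(g + 4)/(2*g^2 + 15*g + 18)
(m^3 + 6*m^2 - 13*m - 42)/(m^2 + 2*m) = m + 4 - 21/m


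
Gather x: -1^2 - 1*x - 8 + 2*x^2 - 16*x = 2*x^2 - 17*x - 9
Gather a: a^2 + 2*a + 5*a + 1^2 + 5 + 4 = a^2 + 7*a + 10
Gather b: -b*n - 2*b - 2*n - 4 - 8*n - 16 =b*(-n - 2) - 10*n - 20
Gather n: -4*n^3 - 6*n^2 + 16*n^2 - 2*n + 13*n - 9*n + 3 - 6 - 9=-4*n^3 + 10*n^2 + 2*n - 12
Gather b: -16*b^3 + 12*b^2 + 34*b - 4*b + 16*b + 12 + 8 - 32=-16*b^3 + 12*b^2 + 46*b - 12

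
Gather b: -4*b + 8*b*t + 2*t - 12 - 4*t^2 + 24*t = b*(8*t - 4) - 4*t^2 + 26*t - 12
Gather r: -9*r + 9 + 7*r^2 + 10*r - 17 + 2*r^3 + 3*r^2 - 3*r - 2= 2*r^3 + 10*r^2 - 2*r - 10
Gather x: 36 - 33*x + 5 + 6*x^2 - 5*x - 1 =6*x^2 - 38*x + 40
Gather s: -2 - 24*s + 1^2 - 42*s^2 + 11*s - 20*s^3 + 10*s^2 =-20*s^3 - 32*s^2 - 13*s - 1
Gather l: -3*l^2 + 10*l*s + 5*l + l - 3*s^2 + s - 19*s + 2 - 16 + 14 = -3*l^2 + l*(10*s + 6) - 3*s^2 - 18*s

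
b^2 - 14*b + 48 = (b - 8)*(b - 6)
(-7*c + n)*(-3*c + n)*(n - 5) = 21*c^2*n - 105*c^2 - 10*c*n^2 + 50*c*n + n^3 - 5*n^2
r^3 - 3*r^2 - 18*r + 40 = (r - 5)*(r - 2)*(r + 4)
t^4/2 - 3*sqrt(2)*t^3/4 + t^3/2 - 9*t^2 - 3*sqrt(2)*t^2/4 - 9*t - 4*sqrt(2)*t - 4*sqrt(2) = (t/2 + 1/2)*(t - 4*sqrt(2))*(t + sqrt(2)/2)*(t + 2*sqrt(2))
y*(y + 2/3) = y^2 + 2*y/3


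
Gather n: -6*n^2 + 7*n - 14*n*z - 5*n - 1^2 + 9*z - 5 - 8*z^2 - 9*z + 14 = -6*n^2 + n*(2 - 14*z) - 8*z^2 + 8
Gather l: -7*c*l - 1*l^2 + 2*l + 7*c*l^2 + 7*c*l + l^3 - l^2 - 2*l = l^3 + l^2*(7*c - 2)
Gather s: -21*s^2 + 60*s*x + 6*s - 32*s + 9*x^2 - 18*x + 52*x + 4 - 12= -21*s^2 + s*(60*x - 26) + 9*x^2 + 34*x - 8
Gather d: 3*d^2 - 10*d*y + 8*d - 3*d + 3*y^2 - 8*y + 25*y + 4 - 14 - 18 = 3*d^2 + d*(5 - 10*y) + 3*y^2 + 17*y - 28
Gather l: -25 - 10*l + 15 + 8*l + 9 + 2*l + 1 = 0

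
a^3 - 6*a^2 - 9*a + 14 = (a - 7)*(a - 1)*(a + 2)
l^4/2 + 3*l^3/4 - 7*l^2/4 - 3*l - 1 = (l/2 + 1)*(l - 2)*(l + 1/2)*(l + 1)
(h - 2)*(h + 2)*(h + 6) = h^3 + 6*h^2 - 4*h - 24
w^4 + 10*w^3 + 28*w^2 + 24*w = w*(w + 2)^2*(w + 6)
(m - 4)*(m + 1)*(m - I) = m^3 - 3*m^2 - I*m^2 - 4*m + 3*I*m + 4*I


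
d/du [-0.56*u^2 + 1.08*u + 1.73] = 1.08 - 1.12*u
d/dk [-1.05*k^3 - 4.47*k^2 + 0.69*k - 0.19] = -3.15*k^2 - 8.94*k + 0.69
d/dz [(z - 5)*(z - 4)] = 2*z - 9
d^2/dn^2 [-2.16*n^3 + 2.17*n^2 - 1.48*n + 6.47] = 4.34 - 12.96*n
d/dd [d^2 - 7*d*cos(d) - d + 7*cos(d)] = 7*d*sin(d) + 2*d - 7*sqrt(2)*sin(d + pi/4) - 1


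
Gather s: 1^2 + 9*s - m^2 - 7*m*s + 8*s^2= -m^2 + 8*s^2 + s*(9 - 7*m) + 1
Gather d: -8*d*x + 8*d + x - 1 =d*(8 - 8*x) + x - 1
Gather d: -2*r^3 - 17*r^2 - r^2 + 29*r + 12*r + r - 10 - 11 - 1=-2*r^3 - 18*r^2 + 42*r - 22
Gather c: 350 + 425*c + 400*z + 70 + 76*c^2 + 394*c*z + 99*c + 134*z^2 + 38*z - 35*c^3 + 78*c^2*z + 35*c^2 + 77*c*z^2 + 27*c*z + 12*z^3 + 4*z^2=-35*c^3 + c^2*(78*z + 111) + c*(77*z^2 + 421*z + 524) + 12*z^3 + 138*z^2 + 438*z + 420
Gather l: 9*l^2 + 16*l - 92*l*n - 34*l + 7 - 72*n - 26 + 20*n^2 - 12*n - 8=9*l^2 + l*(-92*n - 18) + 20*n^2 - 84*n - 27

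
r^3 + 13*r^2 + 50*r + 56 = (r + 2)*(r + 4)*(r + 7)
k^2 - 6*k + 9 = (k - 3)^2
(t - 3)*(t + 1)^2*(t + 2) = t^4 + t^3 - 7*t^2 - 13*t - 6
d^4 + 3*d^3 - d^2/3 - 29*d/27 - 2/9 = (d - 2/3)*(d + 1/3)^2*(d + 3)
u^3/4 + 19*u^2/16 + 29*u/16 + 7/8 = (u/4 + 1/4)*(u + 7/4)*(u + 2)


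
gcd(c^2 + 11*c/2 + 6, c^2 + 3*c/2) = c + 3/2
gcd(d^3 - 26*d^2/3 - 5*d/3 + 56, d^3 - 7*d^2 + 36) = d - 3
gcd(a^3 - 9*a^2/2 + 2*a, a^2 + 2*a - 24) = a - 4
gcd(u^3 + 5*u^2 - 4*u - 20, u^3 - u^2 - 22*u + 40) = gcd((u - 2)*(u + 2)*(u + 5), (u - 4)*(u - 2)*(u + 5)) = u^2 + 3*u - 10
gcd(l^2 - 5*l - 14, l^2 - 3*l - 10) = l + 2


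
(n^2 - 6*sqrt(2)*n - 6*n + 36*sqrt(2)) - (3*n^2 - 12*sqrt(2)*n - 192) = -2*n^2 - 6*n + 6*sqrt(2)*n + 36*sqrt(2) + 192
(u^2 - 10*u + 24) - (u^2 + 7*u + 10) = 14 - 17*u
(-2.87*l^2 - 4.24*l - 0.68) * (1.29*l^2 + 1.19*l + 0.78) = -3.7023*l^4 - 8.8849*l^3 - 8.1614*l^2 - 4.1164*l - 0.5304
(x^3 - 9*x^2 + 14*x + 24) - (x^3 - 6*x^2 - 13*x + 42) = -3*x^2 + 27*x - 18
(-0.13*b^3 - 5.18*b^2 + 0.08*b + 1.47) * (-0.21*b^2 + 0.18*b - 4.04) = 0.0273*b^5 + 1.0644*b^4 - 0.424*b^3 + 20.6329*b^2 - 0.0586*b - 5.9388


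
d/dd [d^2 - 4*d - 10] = 2*d - 4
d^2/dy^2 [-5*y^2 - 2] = -10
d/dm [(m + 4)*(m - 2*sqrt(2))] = 2*m - 2*sqrt(2) + 4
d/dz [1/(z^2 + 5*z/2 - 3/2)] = 2*(-4*z - 5)/(2*z^2 + 5*z - 3)^2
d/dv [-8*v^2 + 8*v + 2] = 8 - 16*v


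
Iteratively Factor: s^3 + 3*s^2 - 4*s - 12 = (s - 2)*(s^2 + 5*s + 6) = (s - 2)*(s + 3)*(s + 2)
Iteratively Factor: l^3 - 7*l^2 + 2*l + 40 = (l + 2)*(l^2 - 9*l + 20) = (l - 4)*(l + 2)*(l - 5)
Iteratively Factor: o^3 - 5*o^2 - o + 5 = (o - 1)*(o^2 - 4*o - 5) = (o - 1)*(o + 1)*(o - 5)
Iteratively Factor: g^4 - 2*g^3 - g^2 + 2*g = (g + 1)*(g^3 - 3*g^2 + 2*g) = (g - 1)*(g + 1)*(g^2 - 2*g) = g*(g - 1)*(g + 1)*(g - 2)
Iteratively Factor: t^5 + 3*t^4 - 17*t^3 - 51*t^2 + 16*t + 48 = (t - 1)*(t^4 + 4*t^3 - 13*t^2 - 64*t - 48) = (t - 1)*(t + 3)*(t^3 + t^2 - 16*t - 16) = (t - 1)*(t + 1)*(t + 3)*(t^2 - 16) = (t - 4)*(t - 1)*(t + 1)*(t + 3)*(t + 4)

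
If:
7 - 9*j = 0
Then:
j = 7/9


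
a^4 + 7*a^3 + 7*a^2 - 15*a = a*(a - 1)*(a + 3)*(a + 5)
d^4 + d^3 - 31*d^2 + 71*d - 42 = (d - 3)*(d - 2)*(d - 1)*(d + 7)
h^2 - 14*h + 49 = (h - 7)^2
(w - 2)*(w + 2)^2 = w^3 + 2*w^2 - 4*w - 8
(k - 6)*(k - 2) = k^2 - 8*k + 12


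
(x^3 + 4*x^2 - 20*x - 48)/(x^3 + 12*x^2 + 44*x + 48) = (x - 4)/(x + 4)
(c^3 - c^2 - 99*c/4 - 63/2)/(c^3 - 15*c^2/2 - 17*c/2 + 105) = (c + 3/2)/(c - 5)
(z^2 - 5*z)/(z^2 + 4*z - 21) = z*(z - 5)/(z^2 + 4*z - 21)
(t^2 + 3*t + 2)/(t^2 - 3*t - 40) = (t^2 + 3*t + 2)/(t^2 - 3*t - 40)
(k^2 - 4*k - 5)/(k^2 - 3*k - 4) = (k - 5)/(k - 4)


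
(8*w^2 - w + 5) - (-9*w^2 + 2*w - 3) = 17*w^2 - 3*w + 8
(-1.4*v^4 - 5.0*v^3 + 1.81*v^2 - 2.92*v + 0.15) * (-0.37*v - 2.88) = 0.518*v^5 + 5.882*v^4 + 13.7303*v^3 - 4.1324*v^2 + 8.3541*v - 0.432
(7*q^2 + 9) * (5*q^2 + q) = 35*q^4 + 7*q^3 + 45*q^2 + 9*q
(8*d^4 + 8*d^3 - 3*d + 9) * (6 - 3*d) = -24*d^5 + 24*d^4 + 48*d^3 + 9*d^2 - 45*d + 54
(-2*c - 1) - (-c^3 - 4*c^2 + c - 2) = c^3 + 4*c^2 - 3*c + 1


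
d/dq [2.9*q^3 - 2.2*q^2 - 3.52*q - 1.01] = 8.7*q^2 - 4.4*q - 3.52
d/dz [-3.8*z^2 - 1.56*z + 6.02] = -7.6*z - 1.56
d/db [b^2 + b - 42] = 2*b + 1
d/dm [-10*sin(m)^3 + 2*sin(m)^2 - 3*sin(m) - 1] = (-30*sin(m)^2 + 4*sin(m) - 3)*cos(m)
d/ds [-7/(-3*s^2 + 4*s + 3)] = 14*(2 - 3*s)/(-3*s^2 + 4*s + 3)^2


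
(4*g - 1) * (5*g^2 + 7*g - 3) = 20*g^3 + 23*g^2 - 19*g + 3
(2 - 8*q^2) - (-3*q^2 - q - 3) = -5*q^2 + q + 5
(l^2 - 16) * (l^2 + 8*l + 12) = l^4 + 8*l^3 - 4*l^2 - 128*l - 192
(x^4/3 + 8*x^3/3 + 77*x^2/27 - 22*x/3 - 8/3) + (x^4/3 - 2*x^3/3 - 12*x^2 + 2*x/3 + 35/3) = 2*x^4/3 + 2*x^3 - 247*x^2/27 - 20*x/3 + 9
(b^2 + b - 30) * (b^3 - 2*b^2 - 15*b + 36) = b^5 - b^4 - 47*b^3 + 81*b^2 + 486*b - 1080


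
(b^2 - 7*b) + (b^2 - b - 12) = 2*b^2 - 8*b - 12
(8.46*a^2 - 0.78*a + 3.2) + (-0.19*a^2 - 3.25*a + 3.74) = 8.27*a^2 - 4.03*a + 6.94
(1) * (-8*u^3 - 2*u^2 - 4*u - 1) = -8*u^3 - 2*u^2 - 4*u - 1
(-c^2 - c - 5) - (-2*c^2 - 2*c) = c^2 + c - 5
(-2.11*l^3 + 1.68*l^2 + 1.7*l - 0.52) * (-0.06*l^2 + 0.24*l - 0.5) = 0.1266*l^5 - 0.6072*l^4 + 1.3562*l^3 - 0.4008*l^2 - 0.9748*l + 0.26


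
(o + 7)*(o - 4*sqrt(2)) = o^2 - 4*sqrt(2)*o + 7*o - 28*sqrt(2)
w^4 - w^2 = w^2*(w - 1)*(w + 1)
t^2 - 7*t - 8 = (t - 8)*(t + 1)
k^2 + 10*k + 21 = (k + 3)*(k + 7)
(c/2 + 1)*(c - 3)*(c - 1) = c^3/2 - c^2 - 5*c/2 + 3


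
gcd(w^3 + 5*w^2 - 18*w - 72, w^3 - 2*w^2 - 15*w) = w + 3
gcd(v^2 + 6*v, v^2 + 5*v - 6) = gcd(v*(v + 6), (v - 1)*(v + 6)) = v + 6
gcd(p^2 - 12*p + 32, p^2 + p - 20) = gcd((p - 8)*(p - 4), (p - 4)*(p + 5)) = p - 4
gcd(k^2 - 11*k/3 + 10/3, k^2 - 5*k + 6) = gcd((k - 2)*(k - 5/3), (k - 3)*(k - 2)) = k - 2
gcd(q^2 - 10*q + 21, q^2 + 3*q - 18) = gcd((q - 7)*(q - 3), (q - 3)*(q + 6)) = q - 3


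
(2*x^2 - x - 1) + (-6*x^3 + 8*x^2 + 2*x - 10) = -6*x^3 + 10*x^2 + x - 11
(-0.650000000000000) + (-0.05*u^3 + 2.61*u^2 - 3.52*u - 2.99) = -0.05*u^3 + 2.61*u^2 - 3.52*u - 3.64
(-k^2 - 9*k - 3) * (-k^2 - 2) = k^4 + 9*k^3 + 5*k^2 + 18*k + 6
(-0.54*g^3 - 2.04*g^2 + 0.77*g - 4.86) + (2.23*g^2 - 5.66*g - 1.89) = -0.54*g^3 + 0.19*g^2 - 4.89*g - 6.75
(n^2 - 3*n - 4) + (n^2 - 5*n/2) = 2*n^2 - 11*n/2 - 4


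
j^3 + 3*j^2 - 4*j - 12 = (j - 2)*(j + 2)*(j + 3)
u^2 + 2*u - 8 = (u - 2)*(u + 4)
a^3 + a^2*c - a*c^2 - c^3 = (a - c)*(a + c)^2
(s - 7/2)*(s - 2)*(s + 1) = s^3 - 9*s^2/2 + 3*s/2 + 7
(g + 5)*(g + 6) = g^2 + 11*g + 30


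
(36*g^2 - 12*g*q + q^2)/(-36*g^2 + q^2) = (-6*g + q)/(6*g + q)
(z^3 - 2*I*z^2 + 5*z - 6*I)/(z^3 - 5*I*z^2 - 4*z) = (z^2 - I*z + 6)/(z*(z - 4*I))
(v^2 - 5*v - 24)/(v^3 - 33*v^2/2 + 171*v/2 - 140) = 2*(v + 3)/(2*v^2 - 17*v + 35)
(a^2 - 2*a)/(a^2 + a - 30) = a*(a - 2)/(a^2 + a - 30)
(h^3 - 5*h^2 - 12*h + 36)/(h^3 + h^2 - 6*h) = (h - 6)/h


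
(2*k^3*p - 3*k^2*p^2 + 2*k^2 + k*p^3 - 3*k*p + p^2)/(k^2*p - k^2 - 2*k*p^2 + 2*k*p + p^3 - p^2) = (-2*k^2*p + k*p^2 - 2*k + p)/(-k*p + k + p^2 - p)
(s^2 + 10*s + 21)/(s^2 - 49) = (s + 3)/(s - 7)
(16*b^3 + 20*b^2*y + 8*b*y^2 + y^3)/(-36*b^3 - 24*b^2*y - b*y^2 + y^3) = (8*b^2 + 6*b*y + y^2)/(-18*b^2 - 3*b*y + y^2)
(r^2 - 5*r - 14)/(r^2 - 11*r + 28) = (r + 2)/(r - 4)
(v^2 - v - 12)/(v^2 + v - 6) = (v - 4)/(v - 2)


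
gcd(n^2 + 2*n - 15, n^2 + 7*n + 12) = 1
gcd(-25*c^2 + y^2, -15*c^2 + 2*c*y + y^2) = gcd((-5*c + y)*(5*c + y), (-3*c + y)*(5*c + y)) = 5*c + y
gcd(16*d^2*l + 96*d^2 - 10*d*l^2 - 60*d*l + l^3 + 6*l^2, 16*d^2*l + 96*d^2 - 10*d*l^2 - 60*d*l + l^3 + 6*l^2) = 16*d^2*l + 96*d^2 - 10*d*l^2 - 60*d*l + l^3 + 6*l^2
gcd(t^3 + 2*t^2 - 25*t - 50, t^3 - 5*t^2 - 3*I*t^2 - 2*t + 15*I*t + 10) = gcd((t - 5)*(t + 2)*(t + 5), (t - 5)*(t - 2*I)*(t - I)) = t - 5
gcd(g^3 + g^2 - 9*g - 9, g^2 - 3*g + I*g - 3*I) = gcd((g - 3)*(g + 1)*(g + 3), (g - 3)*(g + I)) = g - 3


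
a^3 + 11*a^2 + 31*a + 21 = (a + 1)*(a + 3)*(a + 7)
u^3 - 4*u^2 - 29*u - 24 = (u - 8)*(u + 1)*(u + 3)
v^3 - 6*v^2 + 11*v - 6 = (v - 3)*(v - 2)*(v - 1)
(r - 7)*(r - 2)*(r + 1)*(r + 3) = r^4 - 5*r^3 - 19*r^2 + 29*r + 42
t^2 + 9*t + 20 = (t + 4)*(t + 5)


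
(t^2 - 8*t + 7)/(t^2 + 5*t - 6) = (t - 7)/(t + 6)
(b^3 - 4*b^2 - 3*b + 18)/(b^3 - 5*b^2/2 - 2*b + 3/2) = 2*(b^2 - b - 6)/(2*b^2 + b - 1)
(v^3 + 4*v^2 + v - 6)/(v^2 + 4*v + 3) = (v^2 + v - 2)/(v + 1)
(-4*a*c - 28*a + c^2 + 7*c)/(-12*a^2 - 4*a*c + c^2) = (4*a*c + 28*a - c^2 - 7*c)/(12*a^2 + 4*a*c - c^2)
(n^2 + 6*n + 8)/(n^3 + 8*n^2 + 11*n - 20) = (n + 2)/(n^2 + 4*n - 5)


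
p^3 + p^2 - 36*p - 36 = (p - 6)*(p + 1)*(p + 6)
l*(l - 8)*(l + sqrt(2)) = l^3 - 8*l^2 + sqrt(2)*l^2 - 8*sqrt(2)*l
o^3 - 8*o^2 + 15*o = o*(o - 5)*(o - 3)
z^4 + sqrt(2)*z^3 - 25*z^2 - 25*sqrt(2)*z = z*(z - 5)*(z + 5)*(z + sqrt(2))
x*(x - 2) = x^2 - 2*x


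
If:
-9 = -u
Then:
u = 9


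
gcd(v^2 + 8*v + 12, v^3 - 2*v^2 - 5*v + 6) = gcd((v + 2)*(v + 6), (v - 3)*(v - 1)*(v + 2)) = v + 2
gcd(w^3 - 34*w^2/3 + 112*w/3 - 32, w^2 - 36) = w - 6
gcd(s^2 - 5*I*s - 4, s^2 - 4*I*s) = s - 4*I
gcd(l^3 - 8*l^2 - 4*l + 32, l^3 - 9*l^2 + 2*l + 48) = l^2 - 6*l - 16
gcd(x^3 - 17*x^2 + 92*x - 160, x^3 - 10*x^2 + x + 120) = x^2 - 13*x + 40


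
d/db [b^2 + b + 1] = 2*b + 1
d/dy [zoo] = 0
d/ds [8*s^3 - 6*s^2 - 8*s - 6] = 24*s^2 - 12*s - 8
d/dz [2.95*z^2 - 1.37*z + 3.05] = 5.9*z - 1.37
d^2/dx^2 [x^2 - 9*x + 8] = 2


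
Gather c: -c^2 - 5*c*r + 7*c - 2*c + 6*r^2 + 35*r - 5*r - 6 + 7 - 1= -c^2 + c*(5 - 5*r) + 6*r^2 + 30*r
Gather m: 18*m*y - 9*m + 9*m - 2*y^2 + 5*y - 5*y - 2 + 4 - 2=18*m*y - 2*y^2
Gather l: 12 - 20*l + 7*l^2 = 7*l^2 - 20*l + 12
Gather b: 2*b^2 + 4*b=2*b^2 + 4*b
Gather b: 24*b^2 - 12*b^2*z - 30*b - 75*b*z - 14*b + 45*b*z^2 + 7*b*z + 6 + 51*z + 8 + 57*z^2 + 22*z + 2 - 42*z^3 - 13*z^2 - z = b^2*(24 - 12*z) + b*(45*z^2 - 68*z - 44) - 42*z^3 + 44*z^2 + 72*z + 16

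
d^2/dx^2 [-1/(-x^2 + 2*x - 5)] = 2*(-x^2 + 2*x + 4*(x - 1)^2 - 5)/(x^2 - 2*x + 5)^3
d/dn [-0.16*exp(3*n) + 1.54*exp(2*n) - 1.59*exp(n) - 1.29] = (-0.48*exp(2*n) + 3.08*exp(n) - 1.59)*exp(n)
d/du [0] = 0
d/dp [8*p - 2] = 8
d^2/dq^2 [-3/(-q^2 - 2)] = 6*(3*q^2 - 2)/(q^2 + 2)^3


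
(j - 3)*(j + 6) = j^2 + 3*j - 18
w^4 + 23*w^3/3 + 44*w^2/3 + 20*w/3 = w*(w + 2/3)*(w + 2)*(w + 5)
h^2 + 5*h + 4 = (h + 1)*(h + 4)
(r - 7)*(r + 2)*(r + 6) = r^3 + r^2 - 44*r - 84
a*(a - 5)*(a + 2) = a^3 - 3*a^2 - 10*a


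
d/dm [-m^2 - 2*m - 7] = -2*m - 2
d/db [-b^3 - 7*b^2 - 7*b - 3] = -3*b^2 - 14*b - 7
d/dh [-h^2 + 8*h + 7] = 8 - 2*h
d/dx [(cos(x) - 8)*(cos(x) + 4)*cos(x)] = (-3*cos(x)^2 + 8*cos(x) + 32)*sin(x)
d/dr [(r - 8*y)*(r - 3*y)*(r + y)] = 3*r^2 - 20*r*y + 13*y^2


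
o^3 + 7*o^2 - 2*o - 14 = (o + 7)*(o - sqrt(2))*(o + sqrt(2))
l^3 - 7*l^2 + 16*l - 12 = (l - 3)*(l - 2)^2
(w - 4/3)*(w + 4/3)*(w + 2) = w^3 + 2*w^2 - 16*w/9 - 32/9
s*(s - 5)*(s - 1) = s^3 - 6*s^2 + 5*s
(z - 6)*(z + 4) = z^2 - 2*z - 24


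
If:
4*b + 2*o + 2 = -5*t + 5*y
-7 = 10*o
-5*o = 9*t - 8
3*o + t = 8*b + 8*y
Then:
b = -2701/3240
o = -7/10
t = 23/18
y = 296/405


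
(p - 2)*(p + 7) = p^2 + 5*p - 14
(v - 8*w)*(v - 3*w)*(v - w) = v^3 - 12*v^2*w + 35*v*w^2 - 24*w^3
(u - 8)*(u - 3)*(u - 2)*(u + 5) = u^4 - 8*u^3 - 19*u^2 + 182*u - 240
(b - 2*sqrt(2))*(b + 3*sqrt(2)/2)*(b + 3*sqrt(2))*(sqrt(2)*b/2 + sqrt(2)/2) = sqrt(2)*b^4/2 + sqrt(2)*b^3/2 + 5*b^3/2 - 9*sqrt(2)*b^2/2 + 5*b^2/2 - 18*b - 9*sqrt(2)*b/2 - 18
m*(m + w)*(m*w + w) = m^3*w + m^2*w^2 + m^2*w + m*w^2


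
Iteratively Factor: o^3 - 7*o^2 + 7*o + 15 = (o + 1)*(o^2 - 8*o + 15) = (o - 3)*(o + 1)*(o - 5)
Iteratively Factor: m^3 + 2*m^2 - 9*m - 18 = (m - 3)*(m^2 + 5*m + 6) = (m - 3)*(m + 2)*(m + 3)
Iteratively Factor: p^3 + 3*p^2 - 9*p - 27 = (p + 3)*(p^2 - 9) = (p + 3)^2*(p - 3)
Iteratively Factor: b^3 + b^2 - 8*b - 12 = (b + 2)*(b^2 - b - 6) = (b + 2)^2*(b - 3)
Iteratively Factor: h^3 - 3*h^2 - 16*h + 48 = (h - 4)*(h^2 + h - 12) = (h - 4)*(h - 3)*(h + 4)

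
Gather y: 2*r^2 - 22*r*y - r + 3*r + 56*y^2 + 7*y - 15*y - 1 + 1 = 2*r^2 + 2*r + 56*y^2 + y*(-22*r - 8)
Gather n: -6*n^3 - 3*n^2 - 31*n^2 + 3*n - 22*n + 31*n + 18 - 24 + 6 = -6*n^3 - 34*n^2 + 12*n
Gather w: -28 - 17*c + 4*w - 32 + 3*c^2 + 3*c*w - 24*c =3*c^2 - 41*c + w*(3*c + 4) - 60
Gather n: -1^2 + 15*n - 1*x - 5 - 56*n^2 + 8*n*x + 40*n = -56*n^2 + n*(8*x + 55) - x - 6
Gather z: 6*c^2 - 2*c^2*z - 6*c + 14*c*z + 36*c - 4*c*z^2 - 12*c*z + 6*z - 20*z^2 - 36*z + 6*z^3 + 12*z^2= 6*c^2 + 30*c + 6*z^3 + z^2*(-4*c - 8) + z*(-2*c^2 + 2*c - 30)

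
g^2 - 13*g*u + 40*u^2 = (g - 8*u)*(g - 5*u)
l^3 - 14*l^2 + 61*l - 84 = (l - 7)*(l - 4)*(l - 3)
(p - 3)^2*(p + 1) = p^3 - 5*p^2 + 3*p + 9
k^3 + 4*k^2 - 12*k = k*(k - 2)*(k + 6)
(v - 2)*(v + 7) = v^2 + 5*v - 14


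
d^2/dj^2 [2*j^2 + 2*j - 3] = 4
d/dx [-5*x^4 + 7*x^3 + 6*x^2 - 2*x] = -20*x^3 + 21*x^2 + 12*x - 2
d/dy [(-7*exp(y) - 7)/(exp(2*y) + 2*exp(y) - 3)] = 7*(2*(exp(y) + 1)^2 - exp(2*y) - 2*exp(y) + 3)*exp(y)/(exp(2*y) + 2*exp(y) - 3)^2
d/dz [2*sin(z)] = 2*cos(z)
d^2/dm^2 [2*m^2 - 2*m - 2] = 4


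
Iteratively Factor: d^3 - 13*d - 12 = (d - 4)*(d^2 + 4*d + 3) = (d - 4)*(d + 1)*(d + 3)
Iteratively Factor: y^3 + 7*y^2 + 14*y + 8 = (y + 2)*(y^2 + 5*y + 4) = (y + 1)*(y + 2)*(y + 4)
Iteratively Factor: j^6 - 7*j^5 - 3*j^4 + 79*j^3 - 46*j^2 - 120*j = (j - 4)*(j^5 - 3*j^4 - 15*j^3 + 19*j^2 + 30*j) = (j - 4)*(j + 1)*(j^4 - 4*j^3 - 11*j^2 + 30*j) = j*(j - 4)*(j + 1)*(j^3 - 4*j^2 - 11*j + 30) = j*(j - 4)*(j + 1)*(j + 3)*(j^2 - 7*j + 10) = j*(j - 4)*(j - 2)*(j + 1)*(j + 3)*(j - 5)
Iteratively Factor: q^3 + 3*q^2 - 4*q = (q + 4)*(q^2 - q) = (q - 1)*(q + 4)*(q)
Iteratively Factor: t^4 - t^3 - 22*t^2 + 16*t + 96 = (t - 3)*(t^3 + 2*t^2 - 16*t - 32) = (t - 3)*(t + 4)*(t^2 - 2*t - 8) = (t - 4)*(t - 3)*(t + 4)*(t + 2)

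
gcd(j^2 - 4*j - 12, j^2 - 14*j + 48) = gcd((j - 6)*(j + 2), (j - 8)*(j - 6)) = j - 6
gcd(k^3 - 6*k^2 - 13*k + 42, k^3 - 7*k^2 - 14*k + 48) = k^2 + k - 6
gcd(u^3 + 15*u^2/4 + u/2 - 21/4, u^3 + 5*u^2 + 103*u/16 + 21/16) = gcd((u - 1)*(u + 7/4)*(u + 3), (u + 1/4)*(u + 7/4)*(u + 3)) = u^2 + 19*u/4 + 21/4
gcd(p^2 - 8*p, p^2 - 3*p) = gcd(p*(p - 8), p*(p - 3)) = p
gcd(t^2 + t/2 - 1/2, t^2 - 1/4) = t - 1/2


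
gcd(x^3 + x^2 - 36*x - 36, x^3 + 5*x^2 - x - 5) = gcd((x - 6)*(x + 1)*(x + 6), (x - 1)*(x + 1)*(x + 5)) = x + 1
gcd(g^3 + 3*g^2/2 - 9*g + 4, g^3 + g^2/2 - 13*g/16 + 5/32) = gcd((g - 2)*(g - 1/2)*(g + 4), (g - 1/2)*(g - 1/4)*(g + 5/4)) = g - 1/2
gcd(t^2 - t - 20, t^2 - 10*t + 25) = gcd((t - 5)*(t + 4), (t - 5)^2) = t - 5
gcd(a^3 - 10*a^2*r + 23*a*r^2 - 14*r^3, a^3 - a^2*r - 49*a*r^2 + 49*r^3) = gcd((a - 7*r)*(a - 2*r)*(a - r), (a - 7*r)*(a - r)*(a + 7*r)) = a^2 - 8*a*r + 7*r^2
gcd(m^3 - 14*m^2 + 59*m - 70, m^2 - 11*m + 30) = m - 5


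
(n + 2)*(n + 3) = n^2 + 5*n + 6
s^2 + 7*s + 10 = (s + 2)*(s + 5)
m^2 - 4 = (m - 2)*(m + 2)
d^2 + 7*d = d*(d + 7)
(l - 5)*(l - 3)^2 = l^3 - 11*l^2 + 39*l - 45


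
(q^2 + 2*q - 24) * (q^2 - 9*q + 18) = q^4 - 7*q^3 - 24*q^2 + 252*q - 432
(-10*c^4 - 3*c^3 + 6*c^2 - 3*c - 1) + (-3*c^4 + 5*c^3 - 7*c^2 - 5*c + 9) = -13*c^4 + 2*c^3 - c^2 - 8*c + 8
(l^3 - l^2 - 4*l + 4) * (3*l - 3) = 3*l^4 - 6*l^3 - 9*l^2 + 24*l - 12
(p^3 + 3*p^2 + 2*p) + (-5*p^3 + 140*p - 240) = -4*p^3 + 3*p^2 + 142*p - 240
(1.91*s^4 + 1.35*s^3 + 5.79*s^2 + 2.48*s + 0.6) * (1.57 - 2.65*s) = -5.0615*s^5 - 0.5788*s^4 - 13.224*s^3 + 2.5183*s^2 + 2.3036*s + 0.942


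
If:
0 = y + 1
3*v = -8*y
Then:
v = 8/3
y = -1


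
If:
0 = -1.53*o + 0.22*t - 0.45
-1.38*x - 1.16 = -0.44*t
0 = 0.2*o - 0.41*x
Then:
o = 0.11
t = 2.80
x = 0.05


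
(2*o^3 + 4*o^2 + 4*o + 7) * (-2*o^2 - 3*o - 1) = -4*o^5 - 14*o^4 - 22*o^3 - 30*o^2 - 25*o - 7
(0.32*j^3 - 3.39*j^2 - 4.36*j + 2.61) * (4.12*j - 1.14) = 1.3184*j^4 - 14.3316*j^3 - 14.0986*j^2 + 15.7236*j - 2.9754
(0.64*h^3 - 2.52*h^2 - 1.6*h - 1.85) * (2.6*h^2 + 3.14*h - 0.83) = 1.664*h^5 - 4.5424*h^4 - 12.604*h^3 - 7.7424*h^2 - 4.481*h + 1.5355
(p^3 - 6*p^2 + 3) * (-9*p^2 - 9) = -9*p^5 + 54*p^4 - 9*p^3 + 27*p^2 - 27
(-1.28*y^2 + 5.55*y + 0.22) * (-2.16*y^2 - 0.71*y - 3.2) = 2.7648*y^4 - 11.0792*y^3 - 0.319699999999999*y^2 - 17.9162*y - 0.704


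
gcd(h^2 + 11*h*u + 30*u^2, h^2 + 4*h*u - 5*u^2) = h + 5*u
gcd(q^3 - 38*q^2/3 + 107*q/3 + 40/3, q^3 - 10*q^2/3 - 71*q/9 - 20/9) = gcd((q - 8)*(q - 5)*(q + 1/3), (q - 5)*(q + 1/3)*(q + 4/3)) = q^2 - 14*q/3 - 5/3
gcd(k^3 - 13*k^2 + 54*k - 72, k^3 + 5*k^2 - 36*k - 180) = k - 6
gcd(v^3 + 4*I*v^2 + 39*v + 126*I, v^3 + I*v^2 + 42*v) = v^2 + I*v + 42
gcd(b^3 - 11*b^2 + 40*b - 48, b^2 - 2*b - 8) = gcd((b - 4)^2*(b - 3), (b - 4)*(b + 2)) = b - 4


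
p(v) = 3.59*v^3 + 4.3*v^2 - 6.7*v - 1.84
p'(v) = 10.77*v^2 + 8.6*v - 6.7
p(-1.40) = 6.12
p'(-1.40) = 2.37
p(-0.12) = -0.98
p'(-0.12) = -7.58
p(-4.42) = -198.22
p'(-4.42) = 165.70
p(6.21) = 982.12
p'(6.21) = 462.04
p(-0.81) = 4.50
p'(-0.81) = -6.60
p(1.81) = 21.41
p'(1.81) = 44.15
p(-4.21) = -165.30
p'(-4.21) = 147.98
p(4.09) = 288.31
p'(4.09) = 208.64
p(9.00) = 2903.27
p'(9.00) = 943.07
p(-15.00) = -11050.09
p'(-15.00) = 2287.55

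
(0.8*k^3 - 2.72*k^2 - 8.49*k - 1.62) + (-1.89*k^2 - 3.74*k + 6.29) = 0.8*k^3 - 4.61*k^2 - 12.23*k + 4.67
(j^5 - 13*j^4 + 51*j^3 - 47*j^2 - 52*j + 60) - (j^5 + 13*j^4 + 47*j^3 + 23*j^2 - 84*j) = -26*j^4 + 4*j^3 - 70*j^2 + 32*j + 60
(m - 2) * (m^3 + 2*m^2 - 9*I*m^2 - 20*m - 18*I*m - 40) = m^4 - 9*I*m^3 - 24*m^2 + 36*I*m + 80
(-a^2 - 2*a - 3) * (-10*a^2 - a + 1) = 10*a^4 + 21*a^3 + 31*a^2 + a - 3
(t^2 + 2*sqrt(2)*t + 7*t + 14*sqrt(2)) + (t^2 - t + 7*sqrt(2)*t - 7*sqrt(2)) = 2*t^2 + 6*t + 9*sqrt(2)*t + 7*sqrt(2)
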